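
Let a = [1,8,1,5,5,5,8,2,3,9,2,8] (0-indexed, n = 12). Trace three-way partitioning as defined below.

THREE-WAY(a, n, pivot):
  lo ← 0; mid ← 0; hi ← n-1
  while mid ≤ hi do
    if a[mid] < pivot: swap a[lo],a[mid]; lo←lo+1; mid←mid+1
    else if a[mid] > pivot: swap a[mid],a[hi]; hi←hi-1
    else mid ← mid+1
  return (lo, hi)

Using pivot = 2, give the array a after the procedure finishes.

lo=0 mid=0 hi=11
1<2: swap(0,0), lo=1 mid=1 ⇒ [1,8,1,5,5,5,8,2,3,9,2,8]
8>2: swap(1,11), hi=10 ⇒ [1,8,1,5,5,5,8,2,3,9,2,8]
8>2: swap(1,10), hi=9 ⇒ [1,2,1,5,5,5,8,2,3,9,8,8]
2=2: mid=2
1<2: swap(1,2), lo=2 mid=3 ⇒ [1,1,2,5,5,5,8,2,3,9,8,8]
5>2: swap(3,9), hi=8 ⇒ [1,1,2,9,5,5,8,2,3,5,8,8]
9>2: swap(3,8), hi=7 ⇒ [1,1,2,3,5,5,8,2,9,5,8,8]
3>2: swap(3,7), hi=6 ⇒ [1,1,2,2,5,5,8,3,9,5,8,8]
2=2: mid=4
5>2: swap(4,6), hi=5 ⇒ [1,1,2,2,8,5,5,3,9,5,8,8]
8>2: swap(4,5), hi=4 ⇒ [1,1,2,2,5,8,5,3,9,5,8,8]
5>2: swap(4,4), hi=3 ⇒ [1,1,2,2,5,8,5,3,9,5,8,8]
done. lo=2 hi=3; a=[1,1,2,2,5,8,5,3,9,5,8,8]

[1,1,2,2,5,8,5,3,9,5,8,8]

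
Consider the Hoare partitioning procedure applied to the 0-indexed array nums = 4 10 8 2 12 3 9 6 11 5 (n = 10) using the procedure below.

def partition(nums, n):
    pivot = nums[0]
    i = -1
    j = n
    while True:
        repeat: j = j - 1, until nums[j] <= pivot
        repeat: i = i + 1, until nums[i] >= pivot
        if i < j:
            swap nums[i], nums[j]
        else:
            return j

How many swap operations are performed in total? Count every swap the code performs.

pivot = nums[0] = 4; i = -1, j = 10
j→5 (nums[5]=3≤4), i→0 (nums[0]=4≥4); i<j, swap → 3 10 8 2 12 4 9 6 11 5
j→3 (nums[3]=2≤4), i→1 (nums[1]=10≥4); i<j, swap → 3 2 8 10 12 4 9 6 11 5
j→1, i→2; i≥j, return j=1. nums = 3 2 8 10 12 4 9 6 11 5

2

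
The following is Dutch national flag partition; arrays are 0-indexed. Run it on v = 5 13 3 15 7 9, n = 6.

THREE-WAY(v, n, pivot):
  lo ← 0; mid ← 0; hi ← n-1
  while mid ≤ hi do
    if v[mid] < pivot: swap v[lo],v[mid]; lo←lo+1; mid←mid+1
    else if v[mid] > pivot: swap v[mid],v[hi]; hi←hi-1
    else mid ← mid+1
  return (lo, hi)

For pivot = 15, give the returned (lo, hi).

lo=0 mid=0 hi=5
5<15: swap(0,0), lo=1 mid=1 ⇒ 5 13 3 15 7 9
13<15: swap(1,1), lo=2 mid=2 ⇒ 5 13 3 15 7 9
3<15: swap(2,2), lo=3 mid=3 ⇒ 5 13 3 15 7 9
15=15: mid=4
7<15: swap(3,4), lo=4 mid=5 ⇒ 5 13 3 7 15 9
9<15: swap(4,5), lo=5 mid=6 ⇒ 5 13 3 7 9 15
done. lo=5 hi=5; v=5 13 3 7 9 15

(5, 5)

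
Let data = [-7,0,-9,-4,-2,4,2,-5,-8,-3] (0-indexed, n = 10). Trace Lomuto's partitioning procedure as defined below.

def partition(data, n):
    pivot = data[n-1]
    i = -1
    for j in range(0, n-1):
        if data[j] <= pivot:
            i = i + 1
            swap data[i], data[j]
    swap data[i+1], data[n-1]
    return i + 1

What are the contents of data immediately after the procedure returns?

pivot=-3, i=-1
j=0: -7≤-3, i=0, swap(0,0) ⇒ [-7,0,-9,-4,-2,4,2,-5,-8,-3]
j=1: 0>-3, skip
j=2: -9≤-3, i=1, swap(1,2) ⇒ [-7,-9,0,-4,-2,4,2,-5,-8,-3]
j=3: -4≤-3, i=2, swap(2,3) ⇒ [-7,-9,-4,0,-2,4,2,-5,-8,-3]
j=4: -2>-3, skip
j=5: 4>-3, skip
j=6: 2>-3, skip
j=7: -5≤-3, i=3, swap(3,7) ⇒ [-7,-9,-4,-5,-2,4,2,0,-8,-3]
j=8: -8≤-3, i=4, swap(4,8) ⇒ [-7,-9,-4,-5,-8,4,2,0,-2,-3]
swap(5,9) ⇒ [-7,-9,-4,-5,-8,-3,2,0,-2,4]; return 5

[-7,-9,-4,-5,-8,-3,2,0,-2,4]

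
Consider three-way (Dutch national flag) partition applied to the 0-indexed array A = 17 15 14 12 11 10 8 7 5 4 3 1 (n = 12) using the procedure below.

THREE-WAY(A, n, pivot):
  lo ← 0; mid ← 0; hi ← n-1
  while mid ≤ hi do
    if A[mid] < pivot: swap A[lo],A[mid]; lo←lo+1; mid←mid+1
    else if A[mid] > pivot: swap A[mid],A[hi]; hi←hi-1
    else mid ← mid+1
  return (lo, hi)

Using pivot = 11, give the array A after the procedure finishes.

1 3 4 5 10 8 7 11 12 14 15 17

pivot = 11; lo=0, mid=0, hi=11
A[mid]=17>11: swap A[0],A[11]; hi=10 → 1 15 14 12 11 10 8 7 5 4 3 17
A[mid]=1<11: swap A[0],A[0]; lo=1,mid=1 → 1 15 14 12 11 10 8 7 5 4 3 17
A[mid]=15>11: swap A[1],A[10]; hi=9 → 1 3 14 12 11 10 8 7 5 4 15 17
A[mid]=3<11: swap A[1],A[1]; lo=2,mid=2 → 1 3 14 12 11 10 8 7 5 4 15 17
A[mid]=14>11: swap A[2],A[9]; hi=8 → 1 3 4 12 11 10 8 7 5 14 15 17
A[mid]=4<11: swap A[2],A[2]; lo=3,mid=3 → 1 3 4 12 11 10 8 7 5 14 15 17
A[mid]=12>11: swap A[3],A[8]; hi=7 → 1 3 4 5 11 10 8 7 12 14 15 17
A[mid]=5<11: swap A[3],A[3]; lo=4,mid=4 → 1 3 4 5 11 10 8 7 12 14 15 17
A[mid]=11=11: mid=5
A[mid]=10<11: swap A[4],A[5]; lo=5,mid=6 → 1 3 4 5 10 11 8 7 12 14 15 17
A[mid]=8<11: swap A[5],A[6]; lo=6,mid=7 → 1 3 4 5 10 8 11 7 12 14 15 17
A[mid]=7<11: swap A[6],A[7]; lo=7,mid=8 → 1 3 4 5 10 8 7 11 12 14 15 17
end: lo=7, hi=7; A = 1 3 4 5 10 8 7 11 12 14 15 17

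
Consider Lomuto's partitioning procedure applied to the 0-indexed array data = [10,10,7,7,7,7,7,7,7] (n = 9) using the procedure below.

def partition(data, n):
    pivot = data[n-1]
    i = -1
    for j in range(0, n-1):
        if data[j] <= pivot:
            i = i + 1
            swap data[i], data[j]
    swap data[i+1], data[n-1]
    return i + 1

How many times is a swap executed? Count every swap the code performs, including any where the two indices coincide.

7

pivot = data[8] = 7; i = -1
j=0: data[0]=10 > 7 → no swap
j=1: data[1]=10 > 7 → no swap
j=2: data[2]=7 ≤ 7 → i=0, swap data[0],data[2] → [7,10,10,7,7,7,7,7,7]
j=3: data[3]=7 ≤ 7 → i=1, swap data[1],data[3] → [7,7,10,10,7,7,7,7,7]
j=4: data[4]=7 ≤ 7 → i=2, swap data[2],data[4] → [7,7,7,10,10,7,7,7,7]
j=5: data[5]=7 ≤ 7 → i=3, swap data[3],data[5] → [7,7,7,7,10,10,7,7,7]
j=6: data[6]=7 ≤ 7 → i=4, swap data[4],data[6] → [7,7,7,7,7,10,10,7,7]
j=7: data[7]=7 ≤ 7 → i=5, swap data[5],data[7] → [7,7,7,7,7,7,10,10,7]
final swap data[6],data[8] → [7,7,7,7,7,7,7,10,10]; return 6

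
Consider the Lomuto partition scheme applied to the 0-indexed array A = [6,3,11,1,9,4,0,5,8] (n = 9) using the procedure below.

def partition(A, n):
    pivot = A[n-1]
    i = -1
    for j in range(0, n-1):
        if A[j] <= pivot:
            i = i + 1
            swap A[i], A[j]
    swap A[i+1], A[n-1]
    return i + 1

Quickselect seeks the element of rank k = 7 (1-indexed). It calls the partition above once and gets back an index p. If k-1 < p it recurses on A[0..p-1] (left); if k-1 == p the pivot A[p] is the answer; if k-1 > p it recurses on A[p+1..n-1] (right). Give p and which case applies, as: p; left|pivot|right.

6; pivot

pivot = A[8] = 8; i = -1
j=0: A[0]=6 ≤ 8 → i=0, swap A[0],A[0] (no change) → [6,3,11,1,9,4,0,5,8]
j=1: A[1]=3 ≤ 8 → i=1, swap A[1],A[1] (no change) → [6,3,11,1,9,4,0,5,8]
j=2: A[2]=11 > 8 → no swap
j=3: A[3]=1 ≤ 8 → i=2, swap A[2],A[3] → [6,3,1,11,9,4,0,5,8]
j=4: A[4]=9 > 8 → no swap
j=5: A[5]=4 ≤ 8 → i=3, swap A[3],A[5] → [6,3,1,4,9,11,0,5,8]
j=6: A[6]=0 ≤ 8 → i=4, swap A[4],A[6] → [6,3,1,4,0,11,9,5,8]
j=7: A[7]=5 ≤ 8 → i=5, swap A[5],A[7] → [6,3,1,4,0,5,9,11,8]
final swap A[6],A[8] → [6,3,1,4,0,5,8,11,9]; return 6
p = 6; k-1 = 6 == 6 ⇒ pivot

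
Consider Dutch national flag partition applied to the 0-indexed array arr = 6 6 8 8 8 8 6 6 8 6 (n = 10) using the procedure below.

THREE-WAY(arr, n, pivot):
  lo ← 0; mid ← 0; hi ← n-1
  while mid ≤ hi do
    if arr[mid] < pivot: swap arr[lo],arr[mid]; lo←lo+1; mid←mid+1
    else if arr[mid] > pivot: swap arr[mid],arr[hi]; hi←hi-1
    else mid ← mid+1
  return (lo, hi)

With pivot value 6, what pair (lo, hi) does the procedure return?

lo=0 mid=0 hi=9
6=6: mid=1
6=6: mid=2
8>6: swap(2,9), hi=8 ⇒ 6 6 6 8 8 8 6 6 8 8
6=6: mid=3
8>6: swap(3,8), hi=7 ⇒ 6 6 6 8 8 8 6 6 8 8
8>6: swap(3,7), hi=6 ⇒ 6 6 6 6 8 8 6 8 8 8
6=6: mid=4
8>6: swap(4,6), hi=5 ⇒ 6 6 6 6 6 8 8 8 8 8
6=6: mid=5
8>6: swap(5,5), hi=4 ⇒ 6 6 6 6 6 8 8 8 8 8
done. lo=0 hi=4; arr=6 6 6 6 6 8 8 8 8 8

(0, 4)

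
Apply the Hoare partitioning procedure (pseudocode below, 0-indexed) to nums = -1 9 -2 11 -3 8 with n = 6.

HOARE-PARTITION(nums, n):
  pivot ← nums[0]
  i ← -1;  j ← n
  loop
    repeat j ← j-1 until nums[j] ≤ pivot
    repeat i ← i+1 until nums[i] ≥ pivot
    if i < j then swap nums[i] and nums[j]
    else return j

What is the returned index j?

1

pivot=-1
j stops at 4 (-3), i stops at 0 (-1); swap ⇒ -3 9 -2 11 -1 8
j stops at 2 (-2), i stops at 1 (9); swap ⇒ -3 -2 9 11 -1 8
j stops at 1, i stops at 2; i≥j ⇒ return 1. nums=-3 -2 9 11 -1 8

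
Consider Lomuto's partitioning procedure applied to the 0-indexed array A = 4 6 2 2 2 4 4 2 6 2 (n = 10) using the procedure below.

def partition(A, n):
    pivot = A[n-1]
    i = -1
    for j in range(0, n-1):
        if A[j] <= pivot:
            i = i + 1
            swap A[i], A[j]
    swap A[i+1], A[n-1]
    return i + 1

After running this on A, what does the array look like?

pivot=2, i=-1
j=0: 4>2, skip
j=1: 6>2, skip
j=2: 2≤2, i=0, swap(0,2) ⇒ 2 6 4 2 2 4 4 2 6 2
j=3: 2≤2, i=1, swap(1,3) ⇒ 2 2 4 6 2 4 4 2 6 2
j=4: 2≤2, i=2, swap(2,4) ⇒ 2 2 2 6 4 4 4 2 6 2
j=5: 4>2, skip
j=6: 4>2, skip
j=7: 2≤2, i=3, swap(3,7) ⇒ 2 2 2 2 4 4 4 6 6 2
j=8: 6>2, skip
swap(4,9) ⇒ 2 2 2 2 2 4 4 6 6 4; return 4

2 2 2 2 2 4 4 6 6 4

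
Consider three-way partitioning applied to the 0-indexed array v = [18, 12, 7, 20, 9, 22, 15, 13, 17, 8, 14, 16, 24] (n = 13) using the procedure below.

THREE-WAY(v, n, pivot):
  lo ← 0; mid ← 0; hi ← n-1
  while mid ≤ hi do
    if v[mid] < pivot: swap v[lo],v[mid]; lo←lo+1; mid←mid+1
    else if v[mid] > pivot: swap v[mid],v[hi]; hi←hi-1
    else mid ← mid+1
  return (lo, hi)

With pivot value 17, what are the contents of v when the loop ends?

[16, 12, 7, 14, 9, 8, 15, 13, 17, 22, 20, 24, 18]

lo=0 mid=0 hi=12
18>17: swap(0,12), hi=11 ⇒ [24, 12, 7, 20, 9, 22, 15, 13, 17, 8, 14, 16, 18]
24>17: swap(0,11), hi=10 ⇒ [16, 12, 7, 20, 9, 22, 15, 13, 17, 8, 14, 24, 18]
16<17: swap(0,0), lo=1 mid=1 ⇒ [16, 12, 7, 20, 9, 22, 15, 13, 17, 8, 14, 24, 18]
12<17: swap(1,1), lo=2 mid=2 ⇒ [16, 12, 7, 20, 9, 22, 15, 13, 17, 8, 14, 24, 18]
7<17: swap(2,2), lo=3 mid=3 ⇒ [16, 12, 7, 20, 9, 22, 15, 13, 17, 8, 14, 24, 18]
20>17: swap(3,10), hi=9 ⇒ [16, 12, 7, 14, 9, 22, 15, 13, 17, 8, 20, 24, 18]
14<17: swap(3,3), lo=4 mid=4 ⇒ [16, 12, 7, 14, 9, 22, 15, 13, 17, 8, 20, 24, 18]
9<17: swap(4,4), lo=5 mid=5 ⇒ [16, 12, 7, 14, 9, 22, 15, 13, 17, 8, 20, 24, 18]
22>17: swap(5,9), hi=8 ⇒ [16, 12, 7, 14, 9, 8, 15, 13, 17, 22, 20, 24, 18]
8<17: swap(5,5), lo=6 mid=6 ⇒ [16, 12, 7, 14, 9, 8, 15, 13, 17, 22, 20, 24, 18]
15<17: swap(6,6), lo=7 mid=7 ⇒ [16, 12, 7, 14, 9, 8, 15, 13, 17, 22, 20, 24, 18]
13<17: swap(7,7), lo=8 mid=8 ⇒ [16, 12, 7, 14, 9, 8, 15, 13, 17, 22, 20, 24, 18]
17=17: mid=9
done. lo=8 hi=8; v=[16, 12, 7, 14, 9, 8, 15, 13, 17, 22, 20, 24, 18]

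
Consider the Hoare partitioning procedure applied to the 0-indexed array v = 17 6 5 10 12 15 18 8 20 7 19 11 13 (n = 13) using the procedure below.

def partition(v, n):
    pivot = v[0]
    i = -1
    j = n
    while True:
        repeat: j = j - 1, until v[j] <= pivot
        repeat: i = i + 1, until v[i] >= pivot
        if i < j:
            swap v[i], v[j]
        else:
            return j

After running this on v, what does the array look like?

pivot = v[0] = 17; i = -1, j = 13
j→12 (v[12]=13≤17), i→0 (v[0]=17≥17); i<j, swap → 13 6 5 10 12 15 18 8 20 7 19 11 17
j→11 (v[11]=11≤17), i→6 (v[6]=18≥17); i<j, swap → 13 6 5 10 12 15 11 8 20 7 19 18 17
j→9 (v[9]=7≤17), i→8 (v[8]=20≥17); i<j, swap → 13 6 5 10 12 15 11 8 7 20 19 18 17
j→8, i→9; i≥j, return j=8. v = 13 6 5 10 12 15 11 8 7 20 19 18 17

13 6 5 10 12 15 11 8 7 20 19 18 17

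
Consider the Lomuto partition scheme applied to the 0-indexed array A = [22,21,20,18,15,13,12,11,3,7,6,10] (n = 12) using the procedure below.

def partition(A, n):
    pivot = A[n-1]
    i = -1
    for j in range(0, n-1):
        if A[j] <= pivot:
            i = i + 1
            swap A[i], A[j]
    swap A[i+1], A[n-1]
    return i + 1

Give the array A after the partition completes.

pivot = A[11] = 10; i = -1
j=0: A[0]=22 > 10 → no swap
j=1: A[1]=21 > 10 → no swap
j=2: A[2]=20 > 10 → no swap
j=3: A[3]=18 > 10 → no swap
j=4: A[4]=15 > 10 → no swap
j=5: A[5]=13 > 10 → no swap
j=6: A[6]=12 > 10 → no swap
j=7: A[7]=11 > 10 → no swap
j=8: A[8]=3 ≤ 10 → i=0, swap A[0],A[8] → [3,21,20,18,15,13,12,11,22,7,6,10]
j=9: A[9]=7 ≤ 10 → i=1, swap A[1],A[9] → [3,7,20,18,15,13,12,11,22,21,6,10]
j=10: A[10]=6 ≤ 10 → i=2, swap A[2],A[10] → [3,7,6,18,15,13,12,11,22,21,20,10]
final swap A[3],A[11] → [3,7,6,10,15,13,12,11,22,21,20,18]; return 3

[3,7,6,10,15,13,12,11,22,21,20,18]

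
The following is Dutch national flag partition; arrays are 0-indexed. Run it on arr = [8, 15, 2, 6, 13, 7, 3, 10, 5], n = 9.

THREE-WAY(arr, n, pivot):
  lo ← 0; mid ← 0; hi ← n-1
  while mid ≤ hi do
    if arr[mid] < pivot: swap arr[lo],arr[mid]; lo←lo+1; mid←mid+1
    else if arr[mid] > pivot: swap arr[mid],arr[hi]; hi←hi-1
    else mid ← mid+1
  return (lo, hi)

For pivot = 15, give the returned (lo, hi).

pivot = 15; lo=0, mid=0, hi=8
arr[mid]=8<15: swap arr[0],arr[0]; lo=1,mid=1 → [8, 15, 2, 6, 13, 7, 3, 10, 5]
arr[mid]=15=15: mid=2
arr[mid]=2<15: swap arr[1],arr[2]; lo=2,mid=3 → [8, 2, 15, 6, 13, 7, 3, 10, 5]
arr[mid]=6<15: swap arr[2],arr[3]; lo=3,mid=4 → [8, 2, 6, 15, 13, 7, 3, 10, 5]
arr[mid]=13<15: swap arr[3],arr[4]; lo=4,mid=5 → [8, 2, 6, 13, 15, 7, 3, 10, 5]
arr[mid]=7<15: swap arr[4],arr[5]; lo=5,mid=6 → [8, 2, 6, 13, 7, 15, 3, 10, 5]
arr[mid]=3<15: swap arr[5],arr[6]; lo=6,mid=7 → [8, 2, 6, 13, 7, 3, 15, 10, 5]
arr[mid]=10<15: swap arr[6],arr[7]; lo=7,mid=8 → [8, 2, 6, 13, 7, 3, 10, 15, 5]
arr[mid]=5<15: swap arr[7],arr[8]; lo=8,mid=9 → [8, 2, 6, 13, 7, 3, 10, 5, 15]
end: lo=8, hi=8; arr = [8, 2, 6, 13, 7, 3, 10, 5, 15]

(8, 8)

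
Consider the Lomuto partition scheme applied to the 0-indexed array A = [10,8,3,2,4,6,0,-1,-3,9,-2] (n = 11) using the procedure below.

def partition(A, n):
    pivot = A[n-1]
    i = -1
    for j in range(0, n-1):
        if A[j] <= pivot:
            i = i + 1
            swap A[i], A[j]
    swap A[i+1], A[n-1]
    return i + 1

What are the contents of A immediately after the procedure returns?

pivot=-2, i=-1
j=0: 10>-2, skip
j=1: 8>-2, skip
j=2: 3>-2, skip
j=3: 2>-2, skip
j=4: 4>-2, skip
j=5: 6>-2, skip
j=6: 0>-2, skip
j=7: -1>-2, skip
j=8: -3≤-2, i=0, swap(0,8) ⇒ [-3,8,3,2,4,6,0,-1,10,9,-2]
j=9: 9>-2, skip
swap(1,10) ⇒ [-3,-2,3,2,4,6,0,-1,10,9,8]; return 1

[-3,-2,3,2,4,6,0,-1,10,9,8]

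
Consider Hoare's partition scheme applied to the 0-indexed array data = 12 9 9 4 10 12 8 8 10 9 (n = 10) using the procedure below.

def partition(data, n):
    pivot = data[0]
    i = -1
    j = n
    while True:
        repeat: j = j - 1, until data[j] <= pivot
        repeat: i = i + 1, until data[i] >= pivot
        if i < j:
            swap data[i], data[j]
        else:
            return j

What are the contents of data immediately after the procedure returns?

9 9 9 4 10 10 8 8 12 12

pivot = data[0] = 12; i = -1, j = 10
j→9 (data[9]=9≤12), i→0 (data[0]=12≥12); i<j, swap → 9 9 9 4 10 12 8 8 10 12
j→8 (data[8]=10≤12), i→5 (data[5]=12≥12); i<j, swap → 9 9 9 4 10 10 8 8 12 12
j→7, i→8; i≥j, return j=7. data = 9 9 9 4 10 10 8 8 12 12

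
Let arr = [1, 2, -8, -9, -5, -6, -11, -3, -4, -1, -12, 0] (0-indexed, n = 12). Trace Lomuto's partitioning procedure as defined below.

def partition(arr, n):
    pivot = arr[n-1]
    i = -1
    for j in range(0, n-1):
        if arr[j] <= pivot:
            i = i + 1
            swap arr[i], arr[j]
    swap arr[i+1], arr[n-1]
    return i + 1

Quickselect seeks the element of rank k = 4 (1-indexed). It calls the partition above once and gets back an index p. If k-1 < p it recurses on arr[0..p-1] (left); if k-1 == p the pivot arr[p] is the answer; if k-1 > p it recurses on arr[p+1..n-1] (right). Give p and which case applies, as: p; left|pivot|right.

pivot=0, i=-1
j=0: 1>0, skip
j=1: 2>0, skip
j=2: -8≤0, i=0, swap(0,2) ⇒ [-8, 2, 1, -9, -5, -6, -11, -3, -4, -1, -12, 0]
j=3: -9≤0, i=1, swap(1,3) ⇒ [-8, -9, 1, 2, -5, -6, -11, -3, -4, -1, -12, 0]
j=4: -5≤0, i=2, swap(2,4) ⇒ [-8, -9, -5, 2, 1, -6, -11, -3, -4, -1, -12, 0]
j=5: -6≤0, i=3, swap(3,5) ⇒ [-8, -9, -5, -6, 1, 2, -11, -3, -4, -1, -12, 0]
j=6: -11≤0, i=4, swap(4,6) ⇒ [-8, -9, -5, -6, -11, 2, 1, -3, -4, -1, -12, 0]
j=7: -3≤0, i=5, swap(5,7) ⇒ [-8, -9, -5, -6, -11, -3, 1, 2, -4, -1, -12, 0]
j=8: -4≤0, i=6, swap(6,8) ⇒ [-8, -9, -5, -6, -11, -3, -4, 2, 1, -1, -12, 0]
j=9: -1≤0, i=7, swap(7,9) ⇒ [-8, -9, -5, -6, -11, -3, -4, -1, 1, 2, -12, 0]
j=10: -12≤0, i=8, swap(8,10) ⇒ [-8, -9, -5, -6, -11, -3, -4, -1, -12, 2, 1, 0]
swap(9,11) ⇒ [-8, -9, -5, -6, -11, -3, -4, -1, -12, 0, 1, 2]; return 9
p = 9; k-1 = 3 < 9 ⇒ left

9; left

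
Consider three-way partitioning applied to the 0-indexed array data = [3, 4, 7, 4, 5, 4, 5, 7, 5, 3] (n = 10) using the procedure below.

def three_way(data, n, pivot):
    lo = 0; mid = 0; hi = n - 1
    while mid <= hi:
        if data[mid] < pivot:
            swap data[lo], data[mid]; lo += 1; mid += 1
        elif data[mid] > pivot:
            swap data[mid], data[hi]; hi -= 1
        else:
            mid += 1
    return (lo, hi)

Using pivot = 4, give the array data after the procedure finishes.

pivot = 4; lo=0, mid=0, hi=9
data[mid]=3<4: swap data[0],data[0]; lo=1,mid=1 → [3, 4, 7, 4, 5, 4, 5, 7, 5, 3]
data[mid]=4=4: mid=2
data[mid]=7>4: swap data[2],data[9]; hi=8 → [3, 4, 3, 4, 5, 4, 5, 7, 5, 7]
data[mid]=3<4: swap data[1],data[2]; lo=2,mid=3 → [3, 3, 4, 4, 5, 4, 5, 7, 5, 7]
data[mid]=4=4: mid=4
data[mid]=5>4: swap data[4],data[8]; hi=7 → [3, 3, 4, 4, 5, 4, 5, 7, 5, 7]
data[mid]=5>4: swap data[4],data[7]; hi=6 → [3, 3, 4, 4, 7, 4, 5, 5, 5, 7]
data[mid]=7>4: swap data[4],data[6]; hi=5 → [3, 3, 4, 4, 5, 4, 7, 5, 5, 7]
data[mid]=5>4: swap data[4],data[5]; hi=4 → [3, 3, 4, 4, 4, 5, 7, 5, 5, 7]
data[mid]=4=4: mid=5
end: lo=2, hi=4; data = [3, 3, 4, 4, 4, 5, 7, 5, 5, 7]

[3, 3, 4, 4, 4, 5, 7, 5, 5, 7]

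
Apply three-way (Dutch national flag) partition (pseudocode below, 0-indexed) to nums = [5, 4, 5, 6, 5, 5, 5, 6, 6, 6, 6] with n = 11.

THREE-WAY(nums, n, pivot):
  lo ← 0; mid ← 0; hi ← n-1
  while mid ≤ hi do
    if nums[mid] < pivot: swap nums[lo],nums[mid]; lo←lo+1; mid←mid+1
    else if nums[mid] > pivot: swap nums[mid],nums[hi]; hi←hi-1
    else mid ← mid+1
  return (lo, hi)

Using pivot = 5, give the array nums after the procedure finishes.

lo=0 mid=0 hi=10
5=5: mid=1
4<5: swap(0,1), lo=1 mid=2 ⇒ [4, 5, 5, 6, 5, 5, 5, 6, 6, 6, 6]
5=5: mid=3
6>5: swap(3,10), hi=9 ⇒ [4, 5, 5, 6, 5, 5, 5, 6, 6, 6, 6]
6>5: swap(3,9), hi=8 ⇒ [4, 5, 5, 6, 5, 5, 5, 6, 6, 6, 6]
6>5: swap(3,8), hi=7 ⇒ [4, 5, 5, 6, 5, 5, 5, 6, 6, 6, 6]
6>5: swap(3,7), hi=6 ⇒ [4, 5, 5, 6, 5, 5, 5, 6, 6, 6, 6]
6>5: swap(3,6), hi=5 ⇒ [4, 5, 5, 5, 5, 5, 6, 6, 6, 6, 6]
5=5: mid=4
5=5: mid=5
5=5: mid=6
done. lo=1 hi=5; nums=[4, 5, 5, 5, 5, 5, 6, 6, 6, 6, 6]

[4, 5, 5, 5, 5, 5, 6, 6, 6, 6, 6]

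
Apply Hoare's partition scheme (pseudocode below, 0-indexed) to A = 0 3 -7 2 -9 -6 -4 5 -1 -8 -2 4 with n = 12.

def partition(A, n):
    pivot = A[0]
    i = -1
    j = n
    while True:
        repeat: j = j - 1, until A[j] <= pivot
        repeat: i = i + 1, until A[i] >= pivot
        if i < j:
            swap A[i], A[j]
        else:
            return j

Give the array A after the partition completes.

pivot = A[0] = 0; i = -1, j = 12
j→10 (A[10]=-2≤0), i→0 (A[0]=0≥0); i<j, swap → -2 3 -7 2 -9 -6 -4 5 -1 -8 0 4
j→9 (A[9]=-8≤0), i→1 (A[1]=3≥0); i<j, swap → -2 -8 -7 2 -9 -6 -4 5 -1 3 0 4
j→8 (A[8]=-1≤0), i→3 (A[3]=2≥0); i<j, swap → -2 -8 -7 -1 -9 -6 -4 5 2 3 0 4
j→6, i→7; i≥j, return j=6. A = -2 -8 -7 -1 -9 -6 -4 5 2 3 0 4

-2 -8 -7 -1 -9 -6 -4 5 2 3 0 4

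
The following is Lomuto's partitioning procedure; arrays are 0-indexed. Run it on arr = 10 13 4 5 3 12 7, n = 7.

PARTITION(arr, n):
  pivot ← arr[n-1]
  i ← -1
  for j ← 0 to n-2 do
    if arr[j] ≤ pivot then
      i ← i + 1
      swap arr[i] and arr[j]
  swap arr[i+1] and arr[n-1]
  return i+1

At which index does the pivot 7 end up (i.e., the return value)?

pivot = arr[6] = 7; i = -1
j=0: arr[0]=10 > 7 → no swap
j=1: arr[1]=13 > 7 → no swap
j=2: arr[2]=4 ≤ 7 → i=0, swap arr[0],arr[2] → 4 13 10 5 3 12 7
j=3: arr[3]=5 ≤ 7 → i=1, swap arr[1],arr[3] → 4 5 10 13 3 12 7
j=4: arr[4]=3 ≤ 7 → i=2, swap arr[2],arr[4] → 4 5 3 13 10 12 7
j=5: arr[5]=12 > 7 → no swap
final swap arr[3],arr[6] → 4 5 3 7 10 12 13; return 3

3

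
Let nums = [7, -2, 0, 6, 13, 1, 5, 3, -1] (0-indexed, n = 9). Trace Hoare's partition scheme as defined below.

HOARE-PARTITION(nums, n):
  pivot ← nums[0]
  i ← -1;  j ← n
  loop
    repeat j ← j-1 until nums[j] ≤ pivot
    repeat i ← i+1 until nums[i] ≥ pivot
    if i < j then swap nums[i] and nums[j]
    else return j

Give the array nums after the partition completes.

[-1, -2, 0, 6, 3, 1, 5, 13, 7]

pivot=7
j stops at 8 (-1), i stops at 0 (7); swap ⇒ [-1, -2, 0, 6, 13, 1, 5, 3, 7]
j stops at 7 (3), i stops at 4 (13); swap ⇒ [-1, -2, 0, 6, 3, 1, 5, 13, 7]
j stops at 6, i stops at 7; i≥j ⇒ return 6. nums=[-1, -2, 0, 6, 3, 1, 5, 13, 7]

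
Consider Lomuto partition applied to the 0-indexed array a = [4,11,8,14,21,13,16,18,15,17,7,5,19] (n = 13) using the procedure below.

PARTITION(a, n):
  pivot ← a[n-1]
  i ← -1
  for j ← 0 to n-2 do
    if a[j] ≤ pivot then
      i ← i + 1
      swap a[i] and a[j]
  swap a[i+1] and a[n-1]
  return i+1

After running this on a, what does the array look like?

pivot=19, i=-1
j=0: 4≤19, i=0, swap(0,0) ⇒ [4,11,8,14,21,13,16,18,15,17,7,5,19]
j=1: 11≤19, i=1, swap(1,1) ⇒ [4,11,8,14,21,13,16,18,15,17,7,5,19]
j=2: 8≤19, i=2, swap(2,2) ⇒ [4,11,8,14,21,13,16,18,15,17,7,5,19]
j=3: 14≤19, i=3, swap(3,3) ⇒ [4,11,8,14,21,13,16,18,15,17,7,5,19]
j=4: 21>19, skip
j=5: 13≤19, i=4, swap(4,5) ⇒ [4,11,8,14,13,21,16,18,15,17,7,5,19]
j=6: 16≤19, i=5, swap(5,6) ⇒ [4,11,8,14,13,16,21,18,15,17,7,5,19]
j=7: 18≤19, i=6, swap(6,7) ⇒ [4,11,8,14,13,16,18,21,15,17,7,5,19]
j=8: 15≤19, i=7, swap(7,8) ⇒ [4,11,8,14,13,16,18,15,21,17,7,5,19]
j=9: 17≤19, i=8, swap(8,9) ⇒ [4,11,8,14,13,16,18,15,17,21,7,5,19]
j=10: 7≤19, i=9, swap(9,10) ⇒ [4,11,8,14,13,16,18,15,17,7,21,5,19]
j=11: 5≤19, i=10, swap(10,11) ⇒ [4,11,8,14,13,16,18,15,17,7,5,21,19]
swap(11,12) ⇒ [4,11,8,14,13,16,18,15,17,7,5,19,21]; return 11

[4,11,8,14,13,16,18,15,17,7,5,19,21]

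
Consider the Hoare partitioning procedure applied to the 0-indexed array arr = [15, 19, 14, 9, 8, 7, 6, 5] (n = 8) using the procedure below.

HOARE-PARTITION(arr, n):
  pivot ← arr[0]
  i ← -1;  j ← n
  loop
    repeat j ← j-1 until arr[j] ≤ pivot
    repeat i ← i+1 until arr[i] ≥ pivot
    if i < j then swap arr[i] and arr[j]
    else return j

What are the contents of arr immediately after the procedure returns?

pivot = arr[0] = 15; i = -1, j = 8
j→7 (arr[7]=5≤15), i→0 (arr[0]=15≥15); i<j, swap → [5, 19, 14, 9, 8, 7, 6, 15]
j→6 (arr[6]=6≤15), i→1 (arr[1]=19≥15); i<j, swap → [5, 6, 14, 9, 8, 7, 19, 15]
j→5, i→6; i≥j, return j=5. arr = [5, 6, 14, 9, 8, 7, 19, 15]

[5, 6, 14, 9, 8, 7, 19, 15]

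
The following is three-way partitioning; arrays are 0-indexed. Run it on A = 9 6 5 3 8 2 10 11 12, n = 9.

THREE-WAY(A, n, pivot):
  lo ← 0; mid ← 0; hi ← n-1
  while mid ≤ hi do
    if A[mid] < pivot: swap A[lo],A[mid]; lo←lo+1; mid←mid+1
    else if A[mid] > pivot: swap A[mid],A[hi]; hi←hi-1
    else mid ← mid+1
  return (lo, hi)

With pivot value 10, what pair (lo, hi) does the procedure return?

(6, 6)

pivot = 10; lo=0, mid=0, hi=8
A[mid]=9<10: swap A[0],A[0]; lo=1,mid=1 → 9 6 5 3 8 2 10 11 12
A[mid]=6<10: swap A[1],A[1]; lo=2,mid=2 → 9 6 5 3 8 2 10 11 12
A[mid]=5<10: swap A[2],A[2]; lo=3,mid=3 → 9 6 5 3 8 2 10 11 12
A[mid]=3<10: swap A[3],A[3]; lo=4,mid=4 → 9 6 5 3 8 2 10 11 12
A[mid]=8<10: swap A[4],A[4]; lo=5,mid=5 → 9 6 5 3 8 2 10 11 12
A[mid]=2<10: swap A[5],A[5]; lo=6,mid=6 → 9 6 5 3 8 2 10 11 12
A[mid]=10=10: mid=7
A[mid]=11>10: swap A[7],A[8]; hi=7 → 9 6 5 3 8 2 10 12 11
A[mid]=12>10: swap A[7],A[7]; hi=6 → 9 6 5 3 8 2 10 12 11
end: lo=6, hi=6; A = 9 6 5 3 8 2 10 12 11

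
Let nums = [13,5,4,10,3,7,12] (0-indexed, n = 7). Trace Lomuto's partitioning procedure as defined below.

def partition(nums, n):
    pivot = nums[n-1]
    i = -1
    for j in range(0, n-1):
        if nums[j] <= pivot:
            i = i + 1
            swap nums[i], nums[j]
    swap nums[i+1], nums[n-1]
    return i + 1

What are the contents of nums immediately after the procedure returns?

[5,4,10,3,7,12,13]

pivot=12, i=-1
j=0: 13>12, skip
j=1: 5≤12, i=0, swap(0,1) ⇒ [5,13,4,10,3,7,12]
j=2: 4≤12, i=1, swap(1,2) ⇒ [5,4,13,10,3,7,12]
j=3: 10≤12, i=2, swap(2,3) ⇒ [5,4,10,13,3,7,12]
j=4: 3≤12, i=3, swap(3,4) ⇒ [5,4,10,3,13,7,12]
j=5: 7≤12, i=4, swap(4,5) ⇒ [5,4,10,3,7,13,12]
swap(5,6) ⇒ [5,4,10,3,7,12,13]; return 5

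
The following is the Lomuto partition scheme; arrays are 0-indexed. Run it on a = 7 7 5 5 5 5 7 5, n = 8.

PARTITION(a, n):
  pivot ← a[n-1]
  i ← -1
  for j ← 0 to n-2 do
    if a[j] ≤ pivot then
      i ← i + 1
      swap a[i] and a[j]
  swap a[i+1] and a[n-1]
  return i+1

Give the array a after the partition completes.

pivot = a[7] = 5; i = -1
j=0: a[0]=7 > 5 → no swap
j=1: a[1]=7 > 5 → no swap
j=2: a[2]=5 ≤ 5 → i=0, swap a[0],a[2] → 5 7 7 5 5 5 7 5
j=3: a[3]=5 ≤ 5 → i=1, swap a[1],a[3] → 5 5 7 7 5 5 7 5
j=4: a[4]=5 ≤ 5 → i=2, swap a[2],a[4] → 5 5 5 7 7 5 7 5
j=5: a[5]=5 ≤ 5 → i=3, swap a[3],a[5] → 5 5 5 5 7 7 7 5
j=6: a[6]=7 > 5 → no swap
final swap a[4],a[7] → 5 5 5 5 5 7 7 7; return 4

5 5 5 5 5 7 7 7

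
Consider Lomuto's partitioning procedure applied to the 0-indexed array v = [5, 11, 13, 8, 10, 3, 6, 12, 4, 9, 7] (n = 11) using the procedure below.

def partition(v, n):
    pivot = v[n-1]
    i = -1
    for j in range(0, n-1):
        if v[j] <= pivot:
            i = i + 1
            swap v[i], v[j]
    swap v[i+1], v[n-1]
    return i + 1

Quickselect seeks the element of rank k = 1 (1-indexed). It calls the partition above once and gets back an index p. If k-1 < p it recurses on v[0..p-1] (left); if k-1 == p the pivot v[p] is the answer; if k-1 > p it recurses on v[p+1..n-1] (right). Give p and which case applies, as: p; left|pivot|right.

4; left

pivot=7, i=-1
j=0: 5≤7, i=0, swap(0,0) ⇒ [5, 11, 13, 8, 10, 3, 6, 12, 4, 9, 7]
j=1: 11>7, skip
j=2: 13>7, skip
j=3: 8>7, skip
j=4: 10>7, skip
j=5: 3≤7, i=1, swap(1,5) ⇒ [5, 3, 13, 8, 10, 11, 6, 12, 4, 9, 7]
j=6: 6≤7, i=2, swap(2,6) ⇒ [5, 3, 6, 8, 10, 11, 13, 12, 4, 9, 7]
j=7: 12>7, skip
j=8: 4≤7, i=3, swap(3,8) ⇒ [5, 3, 6, 4, 10, 11, 13, 12, 8, 9, 7]
j=9: 9>7, skip
swap(4,10) ⇒ [5, 3, 6, 4, 7, 11, 13, 12, 8, 9, 10]; return 4
p = 4; k-1 = 0 < 4 ⇒ left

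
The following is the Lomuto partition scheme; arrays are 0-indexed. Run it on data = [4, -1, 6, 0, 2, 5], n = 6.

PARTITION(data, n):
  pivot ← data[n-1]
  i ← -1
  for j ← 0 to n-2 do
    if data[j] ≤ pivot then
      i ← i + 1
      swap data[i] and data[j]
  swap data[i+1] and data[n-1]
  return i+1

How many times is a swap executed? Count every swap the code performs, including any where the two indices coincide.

pivot=5, i=-1
j=0: 4≤5, i=0, swap(0,0) ⇒ [4, -1, 6, 0, 2, 5]
j=1: -1≤5, i=1, swap(1,1) ⇒ [4, -1, 6, 0, 2, 5]
j=2: 6>5, skip
j=3: 0≤5, i=2, swap(2,3) ⇒ [4, -1, 0, 6, 2, 5]
j=4: 2≤5, i=3, swap(3,4) ⇒ [4, -1, 0, 2, 6, 5]
swap(4,5) ⇒ [4, -1, 0, 2, 5, 6]; return 4

5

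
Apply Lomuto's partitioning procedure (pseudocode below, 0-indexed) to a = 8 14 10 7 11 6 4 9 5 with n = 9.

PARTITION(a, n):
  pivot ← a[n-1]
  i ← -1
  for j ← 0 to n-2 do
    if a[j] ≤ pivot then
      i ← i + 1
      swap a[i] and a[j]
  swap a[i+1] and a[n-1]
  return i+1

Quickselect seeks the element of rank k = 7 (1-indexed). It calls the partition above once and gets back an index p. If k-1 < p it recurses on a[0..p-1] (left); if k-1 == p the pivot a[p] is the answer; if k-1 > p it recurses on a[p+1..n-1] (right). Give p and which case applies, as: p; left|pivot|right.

1; right

pivot=5, i=-1
j=0: 8>5, skip
j=1: 14>5, skip
j=2: 10>5, skip
j=3: 7>5, skip
j=4: 11>5, skip
j=5: 6>5, skip
j=6: 4≤5, i=0, swap(0,6) ⇒ 4 14 10 7 11 6 8 9 5
j=7: 9>5, skip
swap(1,8) ⇒ 4 5 10 7 11 6 8 9 14; return 1
p = 1; k-1 = 6 > 1 ⇒ right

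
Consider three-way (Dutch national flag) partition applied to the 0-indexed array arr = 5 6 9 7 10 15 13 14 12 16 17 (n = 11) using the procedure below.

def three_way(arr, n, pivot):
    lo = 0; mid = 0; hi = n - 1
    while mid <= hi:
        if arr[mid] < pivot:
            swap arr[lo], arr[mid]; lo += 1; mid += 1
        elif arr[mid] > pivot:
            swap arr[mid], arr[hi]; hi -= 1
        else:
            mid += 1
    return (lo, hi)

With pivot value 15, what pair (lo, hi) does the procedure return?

(8, 8)

pivot = 15; lo=0, mid=0, hi=10
arr[mid]=5<15: swap arr[0],arr[0]; lo=1,mid=1 → 5 6 9 7 10 15 13 14 12 16 17
arr[mid]=6<15: swap arr[1],arr[1]; lo=2,mid=2 → 5 6 9 7 10 15 13 14 12 16 17
arr[mid]=9<15: swap arr[2],arr[2]; lo=3,mid=3 → 5 6 9 7 10 15 13 14 12 16 17
arr[mid]=7<15: swap arr[3],arr[3]; lo=4,mid=4 → 5 6 9 7 10 15 13 14 12 16 17
arr[mid]=10<15: swap arr[4],arr[4]; lo=5,mid=5 → 5 6 9 7 10 15 13 14 12 16 17
arr[mid]=15=15: mid=6
arr[mid]=13<15: swap arr[5],arr[6]; lo=6,mid=7 → 5 6 9 7 10 13 15 14 12 16 17
arr[mid]=14<15: swap arr[6],arr[7]; lo=7,mid=8 → 5 6 9 7 10 13 14 15 12 16 17
arr[mid]=12<15: swap arr[7],arr[8]; lo=8,mid=9 → 5 6 9 7 10 13 14 12 15 16 17
arr[mid]=16>15: swap arr[9],arr[10]; hi=9 → 5 6 9 7 10 13 14 12 15 17 16
arr[mid]=17>15: swap arr[9],arr[9]; hi=8 → 5 6 9 7 10 13 14 12 15 17 16
end: lo=8, hi=8; arr = 5 6 9 7 10 13 14 12 15 17 16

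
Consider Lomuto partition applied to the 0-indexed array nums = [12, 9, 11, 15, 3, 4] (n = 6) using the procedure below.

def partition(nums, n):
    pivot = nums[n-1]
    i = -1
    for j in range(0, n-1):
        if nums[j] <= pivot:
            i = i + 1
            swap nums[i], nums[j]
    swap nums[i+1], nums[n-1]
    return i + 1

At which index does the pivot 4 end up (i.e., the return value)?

1

pivot=4, i=-1
j=0: 12>4, skip
j=1: 9>4, skip
j=2: 11>4, skip
j=3: 15>4, skip
j=4: 3≤4, i=0, swap(0,4) ⇒ [3, 9, 11, 15, 12, 4]
swap(1,5) ⇒ [3, 4, 11, 15, 12, 9]; return 1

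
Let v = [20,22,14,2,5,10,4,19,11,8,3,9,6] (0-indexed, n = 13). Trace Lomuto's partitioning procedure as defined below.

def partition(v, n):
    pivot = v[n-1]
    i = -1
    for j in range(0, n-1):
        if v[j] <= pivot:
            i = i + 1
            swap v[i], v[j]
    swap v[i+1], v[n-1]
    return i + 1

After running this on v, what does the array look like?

pivot=6, i=-1
j=0: 20>6, skip
j=1: 22>6, skip
j=2: 14>6, skip
j=3: 2≤6, i=0, swap(0,3) ⇒ [2,22,14,20,5,10,4,19,11,8,3,9,6]
j=4: 5≤6, i=1, swap(1,4) ⇒ [2,5,14,20,22,10,4,19,11,8,3,9,6]
j=5: 10>6, skip
j=6: 4≤6, i=2, swap(2,6) ⇒ [2,5,4,20,22,10,14,19,11,8,3,9,6]
j=7: 19>6, skip
j=8: 11>6, skip
j=9: 8>6, skip
j=10: 3≤6, i=3, swap(3,10) ⇒ [2,5,4,3,22,10,14,19,11,8,20,9,6]
j=11: 9>6, skip
swap(4,12) ⇒ [2,5,4,3,6,10,14,19,11,8,20,9,22]; return 4

[2,5,4,3,6,10,14,19,11,8,20,9,22]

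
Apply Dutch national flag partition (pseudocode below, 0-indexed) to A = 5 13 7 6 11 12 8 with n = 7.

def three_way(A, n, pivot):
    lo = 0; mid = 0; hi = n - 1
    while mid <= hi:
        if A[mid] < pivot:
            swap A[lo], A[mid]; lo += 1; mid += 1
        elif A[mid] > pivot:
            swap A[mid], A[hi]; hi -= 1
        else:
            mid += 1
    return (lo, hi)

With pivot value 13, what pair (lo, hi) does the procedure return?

lo=0 mid=0 hi=6
5<13: swap(0,0), lo=1 mid=1 ⇒ 5 13 7 6 11 12 8
13=13: mid=2
7<13: swap(1,2), lo=2 mid=3 ⇒ 5 7 13 6 11 12 8
6<13: swap(2,3), lo=3 mid=4 ⇒ 5 7 6 13 11 12 8
11<13: swap(3,4), lo=4 mid=5 ⇒ 5 7 6 11 13 12 8
12<13: swap(4,5), lo=5 mid=6 ⇒ 5 7 6 11 12 13 8
8<13: swap(5,6), lo=6 mid=7 ⇒ 5 7 6 11 12 8 13
done. lo=6 hi=6; A=5 7 6 11 12 8 13

(6, 6)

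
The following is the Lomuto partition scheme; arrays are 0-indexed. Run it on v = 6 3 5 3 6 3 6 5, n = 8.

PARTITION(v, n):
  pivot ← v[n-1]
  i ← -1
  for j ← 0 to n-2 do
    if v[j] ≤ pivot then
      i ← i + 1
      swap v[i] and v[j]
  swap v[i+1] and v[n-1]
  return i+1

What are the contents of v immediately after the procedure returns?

pivot=5, i=-1
j=0: 6>5, skip
j=1: 3≤5, i=0, swap(0,1) ⇒ 3 6 5 3 6 3 6 5
j=2: 5≤5, i=1, swap(1,2) ⇒ 3 5 6 3 6 3 6 5
j=3: 3≤5, i=2, swap(2,3) ⇒ 3 5 3 6 6 3 6 5
j=4: 6>5, skip
j=5: 3≤5, i=3, swap(3,5) ⇒ 3 5 3 3 6 6 6 5
j=6: 6>5, skip
swap(4,7) ⇒ 3 5 3 3 5 6 6 6; return 4

3 5 3 3 5 6 6 6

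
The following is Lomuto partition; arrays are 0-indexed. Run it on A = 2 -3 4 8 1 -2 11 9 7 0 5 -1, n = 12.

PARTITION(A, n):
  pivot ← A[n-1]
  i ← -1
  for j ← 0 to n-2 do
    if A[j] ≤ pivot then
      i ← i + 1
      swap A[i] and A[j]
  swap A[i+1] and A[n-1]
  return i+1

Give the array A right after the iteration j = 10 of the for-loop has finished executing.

pivot = A[11] = -1; i = -1
j=0: A[0]=2 > -1 → no swap
j=1: A[1]=-3 ≤ -1 → i=0, swap A[0],A[1] → -3 2 4 8 1 -2 11 9 7 0 5 -1
j=2: A[2]=4 > -1 → no swap
j=3: A[3]=8 > -1 → no swap
j=4: A[4]=1 > -1 → no swap
j=5: A[5]=-2 ≤ -1 → i=1, swap A[1],A[5] → -3 -2 4 8 1 2 11 9 7 0 5 -1
j=6: A[6]=11 > -1 → no swap
j=7: A[7]=9 > -1 → no swap
j=8: A[8]=7 > -1 → no swap
j=9: A[9]=0 > -1 → no swap
j=10: A[10]=5 > -1 → no swap
(after j=10) A = -3 -2 4 8 1 2 11 9 7 0 5 -1

-3 -2 4 8 1 2 11 9 7 0 5 -1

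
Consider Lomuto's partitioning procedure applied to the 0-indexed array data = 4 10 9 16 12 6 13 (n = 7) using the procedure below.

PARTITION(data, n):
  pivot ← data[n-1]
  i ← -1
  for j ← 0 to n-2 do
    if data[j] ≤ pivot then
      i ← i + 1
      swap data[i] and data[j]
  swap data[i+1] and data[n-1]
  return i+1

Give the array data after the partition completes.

pivot=13, i=-1
j=0: 4≤13, i=0, swap(0,0) ⇒ 4 10 9 16 12 6 13
j=1: 10≤13, i=1, swap(1,1) ⇒ 4 10 9 16 12 6 13
j=2: 9≤13, i=2, swap(2,2) ⇒ 4 10 9 16 12 6 13
j=3: 16>13, skip
j=4: 12≤13, i=3, swap(3,4) ⇒ 4 10 9 12 16 6 13
j=5: 6≤13, i=4, swap(4,5) ⇒ 4 10 9 12 6 16 13
swap(5,6) ⇒ 4 10 9 12 6 13 16; return 5

4 10 9 12 6 13 16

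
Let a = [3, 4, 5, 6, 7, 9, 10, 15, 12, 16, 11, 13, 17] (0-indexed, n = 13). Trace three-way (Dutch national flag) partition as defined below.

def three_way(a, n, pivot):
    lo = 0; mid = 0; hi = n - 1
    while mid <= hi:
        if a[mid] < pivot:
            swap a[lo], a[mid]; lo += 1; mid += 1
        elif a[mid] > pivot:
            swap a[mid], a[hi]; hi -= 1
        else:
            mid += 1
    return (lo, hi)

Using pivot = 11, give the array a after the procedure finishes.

[3, 4, 5, 6, 7, 9, 10, 11, 16, 12, 13, 17, 15]

lo=0 mid=0 hi=12
3<11: swap(0,0), lo=1 mid=1 ⇒ [3, 4, 5, 6, 7, 9, 10, 15, 12, 16, 11, 13, 17]
4<11: swap(1,1), lo=2 mid=2 ⇒ [3, 4, 5, 6, 7, 9, 10, 15, 12, 16, 11, 13, 17]
5<11: swap(2,2), lo=3 mid=3 ⇒ [3, 4, 5, 6, 7, 9, 10, 15, 12, 16, 11, 13, 17]
6<11: swap(3,3), lo=4 mid=4 ⇒ [3, 4, 5, 6, 7, 9, 10, 15, 12, 16, 11, 13, 17]
7<11: swap(4,4), lo=5 mid=5 ⇒ [3, 4, 5, 6, 7, 9, 10, 15, 12, 16, 11, 13, 17]
9<11: swap(5,5), lo=6 mid=6 ⇒ [3, 4, 5, 6, 7, 9, 10, 15, 12, 16, 11, 13, 17]
10<11: swap(6,6), lo=7 mid=7 ⇒ [3, 4, 5, 6, 7, 9, 10, 15, 12, 16, 11, 13, 17]
15>11: swap(7,12), hi=11 ⇒ [3, 4, 5, 6, 7, 9, 10, 17, 12, 16, 11, 13, 15]
17>11: swap(7,11), hi=10 ⇒ [3, 4, 5, 6, 7, 9, 10, 13, 12, 16, 11, 17, 15]
13>11: swap(7,10), hi=9 ⇒ [3, 4, 5, 6, 7, 9, 10, 11, 12, 16, 13, 17, 15]
11=11: mid=8
12>11: swap(8,9), hi=8 ⇒ [3, 4, 5, 6, 7, 9, 10, 11, 16, 12, 13, 17, 15]
16>11: swap(8,8), hi=7 ⇒ [3, 4, 5, 6, 7, 9, 10, 11, 16, 12, 13, 17, 15]
done. lo=7 hi=7; a=[3, 4, 5, 6, 7, 9, 10, 11, 16, 12, 13, 17, 15]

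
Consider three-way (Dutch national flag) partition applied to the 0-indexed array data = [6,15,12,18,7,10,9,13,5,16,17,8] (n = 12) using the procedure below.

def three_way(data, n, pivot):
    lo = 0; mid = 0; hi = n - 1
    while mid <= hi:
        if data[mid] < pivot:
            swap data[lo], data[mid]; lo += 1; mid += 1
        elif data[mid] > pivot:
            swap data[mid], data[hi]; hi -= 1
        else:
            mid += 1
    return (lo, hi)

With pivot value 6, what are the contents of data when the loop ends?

pivot = 6; lo=0, mid=0, hi=11
data[mid]=6=6: mid=1
data[mid]=15>6: swap data[1],data[11]; hi=10 → [6,8,12,18,7,10,9,13,5,16,17,15]
data[mid]=8>6: swap data[1],data[10]; hi=9 → [6,17,12,18,7,10,9,13,5,16,8,15]
data[mid]=17>6: swap data[1],data[9]; hi=8 → [6,16,12,18,7,10,9,13,5,17,8,15]
data[mid]=16>6: swap data[1],data[8]; hi=7 → [6,5,12,18,7,10,9,13,16,17,8,15]
data[mid]=5<6: swap data[0],data[1]; lo=1,mid=2 → [5,6,12,18,7,10,9,13,16,17,8,15]
data[mid]=12>6: swap data[2],data[7]; hi=6 → [5,6,13,18,7,10,9,12,16,17,8,15]
data[mid]=13>6: swap data[2],data[6]; hi=5 → [5,6,9,18,7,10,13,12,16,17,8,15]
data[mid]=9>6: swap data[2],data[5]; hi=4 → [5,6,10,18,7,9,13,12,16,17,8,15]
data[mid]=10>6: swap data[2],data[4]; hi=3 → [5,6,7,18,10,9,13,12,16,17,8,15]
data[mid]=7>6: swap data[2],data[3]; hi=2 → [5,6,18,7,10,9,13,12,16,17,8,15]
data[mid]=18>6: swap data[2],data[2]; hi=1 → [5,6,18,7,10,9,13,12,16,17,8,15]
end: lo=1, hi=1; data = [5,6,18,7,10,9,13,12,16,17,8,15]

[5,6,18,7,10,9,13,12,16,17,8,15]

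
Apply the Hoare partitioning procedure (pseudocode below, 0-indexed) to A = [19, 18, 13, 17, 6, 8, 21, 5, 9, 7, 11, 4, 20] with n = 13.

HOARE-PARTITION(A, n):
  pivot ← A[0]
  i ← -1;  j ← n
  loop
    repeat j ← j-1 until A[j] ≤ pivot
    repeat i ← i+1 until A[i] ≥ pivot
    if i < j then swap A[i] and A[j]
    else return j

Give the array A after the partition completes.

[4, 18, 13, 17, 6, 8, 11, 5, 9, 7, 21, 19, 20]

pivot=19
j stops at 11 (4), i stops at 0 (19); swap ⇒ [4, 18, 13, 17, 6, 8, 21, 5, 9, 7, 11, 19, 20]
j stops at 10 (11), i stops at 6 (21); swap ⇒ [4, 18, 13, 17, 6, 8, 11, 5, 9, 7, 21, 19, 20]
j stops at 9, i stops at 10; i≥j ⇒ return 9. A=[4, 18, 13, 17, 6, 8, 11, 5, 9, 7, 21, 19, 20]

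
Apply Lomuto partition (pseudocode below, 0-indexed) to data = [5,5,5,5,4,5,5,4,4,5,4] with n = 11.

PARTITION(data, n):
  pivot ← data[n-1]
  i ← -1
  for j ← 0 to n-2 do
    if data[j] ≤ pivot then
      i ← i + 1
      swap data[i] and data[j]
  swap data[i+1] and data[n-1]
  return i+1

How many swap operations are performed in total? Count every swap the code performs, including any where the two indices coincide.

pivot = data[10] = 4; i = -1
j=0: data[0]=5 > 4 → no swap
j=1: data[1]=5 > 4 → no swap
j=2: data[2]=5 > 4 → no swap
j=3: data[3]=5 > 4 → no swap
j=4: data[4]=4 ≤ 4 → i=0, swap data[0],data[4] → [4,5,5,5,5,5,5,4,4,5,4]
j=5: data[5]=5 > 4 → no swap
j=6: data[6]=5 > 4 → no swap
j=7: data[7]=4 ≤ 4 → i=1, swap data[1],data[7] → [4,4,5,5,5,5,5,5,4,5,4]
j=8: data[8]=4 ≤ 4 → i=2, swap data[2],data[8] → [4,4,4,5,5,5,5,5,5,5,4]
j=9: data[9]=5 > 4 → no swap
final swap data[3],data[10] → [4,4,4,4,5,5,5,5,5,5,5]; return 3

4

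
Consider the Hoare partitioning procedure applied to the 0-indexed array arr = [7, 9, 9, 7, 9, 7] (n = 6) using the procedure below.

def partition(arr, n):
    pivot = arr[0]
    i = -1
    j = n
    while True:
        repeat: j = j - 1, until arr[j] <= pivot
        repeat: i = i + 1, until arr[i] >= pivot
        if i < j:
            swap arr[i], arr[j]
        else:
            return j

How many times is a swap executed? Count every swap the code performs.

2

pivot = arr[0] = 7; i = -1, j = 6
j→5 (arr[5]=7≤7), i→0 (arr[0]=7≥7); i<j, swap → [7, 9, 9, 7, 9, 7]
j→3 (arr[3]=7≤7), i→1 (arr[1]=9≥7); i<j, swap → [7, 7, 9, 9, 9, 7]
j→1, i→2; i≥j, return j=1. arr = [7, 7, 9, 9, 9, 7]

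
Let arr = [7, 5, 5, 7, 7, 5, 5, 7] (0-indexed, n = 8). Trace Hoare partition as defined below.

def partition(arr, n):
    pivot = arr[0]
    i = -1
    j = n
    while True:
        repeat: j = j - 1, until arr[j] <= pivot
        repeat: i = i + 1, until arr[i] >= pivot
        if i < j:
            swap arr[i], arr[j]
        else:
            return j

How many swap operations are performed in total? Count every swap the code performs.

3

pivot=7
j stops at 7 (7), i stops at 0 (7); swap ⇒ [7, 5, 5, 7, 7, 5, 5, 7]
j stops at 6 (5), i stops at 3 (7); swap ⇒ [7, 5, 5, 5, 7, 5, 7, 7]
j stops at 5 (5), i stops at 4 (7); swap ⇒ [7, 5, 5, 5, 5, 7, 7, 7]
j stops at 4, i stops at 5; i≥j ⇒ return 4. arr=[7, 5, 5, 5, 5, 7, 7, 7]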